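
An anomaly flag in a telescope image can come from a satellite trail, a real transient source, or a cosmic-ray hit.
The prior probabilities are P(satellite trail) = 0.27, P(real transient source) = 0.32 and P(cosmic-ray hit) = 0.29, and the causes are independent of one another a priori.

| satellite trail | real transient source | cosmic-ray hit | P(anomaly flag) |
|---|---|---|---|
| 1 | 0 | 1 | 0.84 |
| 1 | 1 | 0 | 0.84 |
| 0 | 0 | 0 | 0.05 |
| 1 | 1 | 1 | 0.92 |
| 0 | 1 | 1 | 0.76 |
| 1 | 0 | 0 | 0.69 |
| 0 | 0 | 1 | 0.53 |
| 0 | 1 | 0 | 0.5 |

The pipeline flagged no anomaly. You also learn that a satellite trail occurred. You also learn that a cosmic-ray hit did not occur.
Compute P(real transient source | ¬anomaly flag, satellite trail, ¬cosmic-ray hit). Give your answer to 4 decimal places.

P(¬anomaly flag | satellite trail, ¬cosmic-ray hit) = 0.31×0.68 + 0.16×0.32 = 0.210800 + 0.051200 = 0.262000
Of this, 0.051200 comes from 0.16×0.32 (the real transient source=true cases).
Hence the posterior is 0.051200/0.262000 ≈ 0.1954.

P(real transient source | ¬anomaly flag, satellite trail, ¬cosmic-ray hit) ≈ 0.1954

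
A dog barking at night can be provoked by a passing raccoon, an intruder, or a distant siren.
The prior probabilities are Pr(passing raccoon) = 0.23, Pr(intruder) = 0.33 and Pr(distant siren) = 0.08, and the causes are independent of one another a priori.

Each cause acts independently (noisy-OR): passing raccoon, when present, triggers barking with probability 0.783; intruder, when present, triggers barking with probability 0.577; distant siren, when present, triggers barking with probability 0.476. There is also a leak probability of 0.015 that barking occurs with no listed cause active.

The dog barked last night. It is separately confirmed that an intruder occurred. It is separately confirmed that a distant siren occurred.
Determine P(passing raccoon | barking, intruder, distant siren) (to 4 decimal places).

P(passing raccoon | barking, intruder, distant siren) ≈ 0.2669

Under noisy-OR, P(barking | causes) = 1 − (1−0.015)·∏(1−qᵢ) over the active causes.
By total probability over both values of passing raccoon:
  P(barking | intruder, distant siren) = 0.781673·0.77 + 0.952623·0.23
        = 0.601888 + 0.219103 = 0.820991
Configurations with passing raccoon contribute 0.219103, so
  P(passing raccoon | barking, intruder, distant siren) = 0.219103 / 0.820991 ≈ 0.2669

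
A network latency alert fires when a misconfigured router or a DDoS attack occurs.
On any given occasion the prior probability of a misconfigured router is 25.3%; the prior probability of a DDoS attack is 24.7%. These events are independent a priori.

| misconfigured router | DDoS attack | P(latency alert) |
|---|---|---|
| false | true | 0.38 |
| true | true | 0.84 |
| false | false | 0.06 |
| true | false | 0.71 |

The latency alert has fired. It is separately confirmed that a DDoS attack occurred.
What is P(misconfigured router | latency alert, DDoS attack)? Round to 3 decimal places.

P(latency alert | DDoS attack) = 0.38×0.747 + 0.84×0.253 = 0.283860 + 0.212520 = 0.496380
Restricting to configurations with misconfigured router present: 0.84×0.253 = 0.212520.
So P(misconfigured router | latency alert, DDoS attack) = 0.212520/0.496380 ≈ 0.428.

P(misconfigured router | latency alert, DDoS attack) ≈ 0.428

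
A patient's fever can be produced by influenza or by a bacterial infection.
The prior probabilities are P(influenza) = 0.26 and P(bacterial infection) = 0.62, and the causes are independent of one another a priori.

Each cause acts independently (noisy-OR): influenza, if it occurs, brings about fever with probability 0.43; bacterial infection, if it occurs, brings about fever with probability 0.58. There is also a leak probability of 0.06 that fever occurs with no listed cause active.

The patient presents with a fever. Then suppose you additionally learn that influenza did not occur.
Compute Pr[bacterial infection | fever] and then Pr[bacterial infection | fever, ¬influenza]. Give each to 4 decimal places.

Pr[bacterial infection | fever] ≈ 0.8652; Pr[bacterial infection | fever, ¬influenza] ≈ 0.9427

Under noisy-OR, P(fever | causes) = 1 − (1−0.06)·∏(1−qᵢ) over the active causes.
Enumerate the 4 (influenza, bacterial infection) configurations and weight by the priors:
  P(fever) = 0.06*0.74*0.38 + 0.6052*0.74*0.62 + 0.4642*0.26*0.38 + 0.774964*0.26*0.62
        = 0.016872 + 0.277666 + 0.045863 + 0.124924 = 0.465325
Configurations with bacterial infection contribute 0.402590, so
  P(bacterial infection | fever) = 0.402590 / 0.465325 ≈ 0.8652

With the extra evidence:
P(fever | ¬influenza) = 0.06×0.38 + 0.6052×0.62 = 0.022800 + 0.375224 = 0.398024
The bacterial infection-present share is 0.6052×0.62 = 0.375224.
Hence the posterior is 0.375224/0.398024 ≈ 0.9427.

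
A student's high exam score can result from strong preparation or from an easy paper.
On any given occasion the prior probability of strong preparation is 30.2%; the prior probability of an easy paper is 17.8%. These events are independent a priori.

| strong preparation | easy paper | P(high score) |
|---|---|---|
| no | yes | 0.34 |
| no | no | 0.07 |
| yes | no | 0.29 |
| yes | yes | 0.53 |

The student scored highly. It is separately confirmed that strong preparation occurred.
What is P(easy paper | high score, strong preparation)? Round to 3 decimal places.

P(easy paper | high score, strong preparation) ≈ 0.284

P(high score | strong preparation) = 0.29*0.822 + 0.53*0.178 = 0.238380 + 0.094340 = 0.332720
Restricting to configurations with easy paper present: 0.53*0.178 = 0.094340.
Hence the posterior is 0.094340/0.332720 ≈ 0.284.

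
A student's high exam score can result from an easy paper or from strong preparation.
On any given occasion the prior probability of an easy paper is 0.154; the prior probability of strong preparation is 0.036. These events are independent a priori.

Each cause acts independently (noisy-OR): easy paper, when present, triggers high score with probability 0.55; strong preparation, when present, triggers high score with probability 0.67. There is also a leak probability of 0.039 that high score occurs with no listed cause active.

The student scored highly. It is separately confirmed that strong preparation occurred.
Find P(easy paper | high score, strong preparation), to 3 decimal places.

Under noisy-OR, P(high score | causes) = 1 − (1−0.039)·∏(1−qᵢ) over the active causes.
Weight on easy paper=true, given the evidence: 0.857292·0.154 = 0.132023
Denominator P(high score | strong preparation): 0.68287·0.846 + 0.857292·0.154 = 0.709731
P(easy paper | high score, strong preparation) = 0.132023/0.709731 ≈ 0.186

P(easy paper | high score, strong preparation) ≈ 0.186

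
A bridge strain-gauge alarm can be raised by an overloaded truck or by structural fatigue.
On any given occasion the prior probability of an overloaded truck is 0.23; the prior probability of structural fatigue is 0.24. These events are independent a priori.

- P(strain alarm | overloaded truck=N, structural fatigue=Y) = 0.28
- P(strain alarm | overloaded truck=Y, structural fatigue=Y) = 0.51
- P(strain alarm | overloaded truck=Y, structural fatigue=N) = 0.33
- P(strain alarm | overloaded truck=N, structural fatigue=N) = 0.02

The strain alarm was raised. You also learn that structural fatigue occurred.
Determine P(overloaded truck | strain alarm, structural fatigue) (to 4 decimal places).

P(overloaded truck | strain alarm, structural fatigue) ≈ 0.3524

Sum P(strain alarm|·) weighted by the priors over both values of overloaded truck:
  P(strain alarm | structural fatigue) = 0.28·0.77 + 0.51·0.23
        = 0.215600 + 0.117300 = 0.332900
Configurations with overloaded truck contribute 0.117300, so
  P(overloaded truck | strain alarm, structural fatigue) = 0.117300 / 0.332900 ≈ 0.3524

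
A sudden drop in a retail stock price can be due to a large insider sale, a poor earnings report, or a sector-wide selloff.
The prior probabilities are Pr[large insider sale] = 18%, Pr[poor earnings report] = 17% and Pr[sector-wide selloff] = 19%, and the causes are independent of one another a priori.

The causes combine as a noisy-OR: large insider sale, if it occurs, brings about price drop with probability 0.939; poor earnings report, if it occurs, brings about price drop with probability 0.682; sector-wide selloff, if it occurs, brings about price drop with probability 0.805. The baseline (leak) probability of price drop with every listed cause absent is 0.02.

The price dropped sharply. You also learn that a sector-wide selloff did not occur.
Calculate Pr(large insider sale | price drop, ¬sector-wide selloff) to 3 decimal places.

Pr(large insider sale | price drop, ¬sector-wide selloff) ≈ 0.609

Under noisy-OR, P(price drop | causes) = 1 − (1−0.02)·∏(1−qᵢ) over the active causes.
Enumerate the 4 (large insider sale, poor earnings report) configurations and weight by the priors:
  P(price drop | ¬sector-wide selloff) = 0.02×0.82×0.83 + 0.68836×0.82×0.17 + 0.94022×0.18×0.83 + 0.98099×0.18×0.17
        = 0.013612 + 0.095957 + 0.140469 + 0.030018 = 0.280056
Configurations with large insider sale contribute 0.170487, so
  P(large insider sale | price drop, ¬sector-wide selloff) = 0.170487 / 0.280056 ≈ 0.609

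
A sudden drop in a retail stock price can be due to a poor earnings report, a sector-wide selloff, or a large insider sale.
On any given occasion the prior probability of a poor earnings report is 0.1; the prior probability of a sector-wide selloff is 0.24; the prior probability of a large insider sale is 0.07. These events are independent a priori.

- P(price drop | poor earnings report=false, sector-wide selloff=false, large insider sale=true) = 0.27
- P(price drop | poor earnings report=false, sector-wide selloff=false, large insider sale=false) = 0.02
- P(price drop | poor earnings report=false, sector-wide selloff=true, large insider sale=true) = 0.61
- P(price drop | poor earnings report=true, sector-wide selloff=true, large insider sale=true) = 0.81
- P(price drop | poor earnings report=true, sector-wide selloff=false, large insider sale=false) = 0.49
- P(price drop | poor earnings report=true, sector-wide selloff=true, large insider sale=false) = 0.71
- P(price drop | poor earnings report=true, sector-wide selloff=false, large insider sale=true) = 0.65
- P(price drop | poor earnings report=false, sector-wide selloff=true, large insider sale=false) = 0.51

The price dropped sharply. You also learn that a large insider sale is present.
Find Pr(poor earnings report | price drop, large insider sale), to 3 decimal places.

Pr(poor earnings report | price drop, large insider sale) ≈ 0.179

Enumerate the 4 (poor earnings report, sector-wide selloff) configurations and weight by the priors:
  P(price drop | large insider sale) = 0.27·0.9·0.76 + 0.61·0.9·0.24 + 0.65·0.1·0.76 + 0.81·0.1·0.24
        = 0.184680 + 0.131760 + 0.049400 + 0.019440 = 0.385280
Configurations with poor earnings report contribute 0.068840, so
  P(poor earnings report | price drop, large insider sale) = 0.068840 / 0.385280 ≈ 0.179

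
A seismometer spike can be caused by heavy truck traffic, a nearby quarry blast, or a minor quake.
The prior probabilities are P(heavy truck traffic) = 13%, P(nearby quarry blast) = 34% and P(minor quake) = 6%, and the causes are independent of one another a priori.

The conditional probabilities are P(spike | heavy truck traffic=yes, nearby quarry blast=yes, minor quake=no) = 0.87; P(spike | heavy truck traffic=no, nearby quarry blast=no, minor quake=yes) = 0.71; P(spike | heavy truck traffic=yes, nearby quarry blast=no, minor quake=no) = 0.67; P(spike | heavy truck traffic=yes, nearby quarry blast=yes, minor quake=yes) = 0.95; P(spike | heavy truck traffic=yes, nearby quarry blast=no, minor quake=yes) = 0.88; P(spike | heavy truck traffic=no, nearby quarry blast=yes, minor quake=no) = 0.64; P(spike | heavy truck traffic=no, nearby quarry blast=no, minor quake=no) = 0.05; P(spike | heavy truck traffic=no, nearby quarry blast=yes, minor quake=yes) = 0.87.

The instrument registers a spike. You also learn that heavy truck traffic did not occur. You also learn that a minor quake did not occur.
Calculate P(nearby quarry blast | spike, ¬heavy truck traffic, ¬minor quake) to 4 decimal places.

P(nearby quarry blast | spike, ¬heavy truck traffic, ¬minor quake) ≈ 0.8683

P(spike | ¬heavy truck traffic, ¬minor quake) = 0.05×0.66 + 0.64×0.34 = 0.033000 + 0.217600 = 0.250600
Restricting to configurations with nearby quarry blast present: 0.64×0.34 = 0.217600.
Hence the posterior is 0.217600/0.250600 ≈ 0.8683.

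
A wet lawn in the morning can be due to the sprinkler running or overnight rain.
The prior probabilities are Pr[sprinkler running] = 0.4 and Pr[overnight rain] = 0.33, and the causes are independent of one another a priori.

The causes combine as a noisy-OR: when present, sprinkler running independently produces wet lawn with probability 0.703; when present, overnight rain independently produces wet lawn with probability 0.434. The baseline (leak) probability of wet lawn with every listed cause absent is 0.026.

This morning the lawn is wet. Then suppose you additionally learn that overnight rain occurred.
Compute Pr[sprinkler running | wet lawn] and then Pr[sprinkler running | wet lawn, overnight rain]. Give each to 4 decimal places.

Pr[sprinkler running | wet lawn] ≈ 0.7519; Pr[sprinkler running | wet lawn, overnight rain] ≈ 0.5541

Under noisy-OR, P(wet lawn | causes) = 1 − (1−0.026)·∏(1−qᵢ) over the active causes.
By total probability over the 4 (sprinkler running, overnight rain) configurations:
  P(wet lawn) = 0.026*0.6*0.67 + 0.448716*0.6*0.33 + 0.710722*0.4*0.67 + 0.836269*0.4*0.33
        = 0.010452 + 0.088846 + 0.190473 + 0.110388 = 0.400159
Keeping only the sprinkler running-present terms gives 0.300861, so
  P(sprinkler running | wet lawn) = 0.300861 / 0.400159 ≈ 0.7519

With the extra evidence:
P(wet lawn | overnight rain) = 0.448716*0.6 + 0.836269*0.4 = 0.269230 + 0.334508 = 0.603738
Restricting to configurations with sprinkler running present: 0.836269*0.4 = 0.334508.
Hence the posterior is 0.334508/0.603738 ≈ 0.5541.
— overnight rain explains away the evidence for sprinkler running.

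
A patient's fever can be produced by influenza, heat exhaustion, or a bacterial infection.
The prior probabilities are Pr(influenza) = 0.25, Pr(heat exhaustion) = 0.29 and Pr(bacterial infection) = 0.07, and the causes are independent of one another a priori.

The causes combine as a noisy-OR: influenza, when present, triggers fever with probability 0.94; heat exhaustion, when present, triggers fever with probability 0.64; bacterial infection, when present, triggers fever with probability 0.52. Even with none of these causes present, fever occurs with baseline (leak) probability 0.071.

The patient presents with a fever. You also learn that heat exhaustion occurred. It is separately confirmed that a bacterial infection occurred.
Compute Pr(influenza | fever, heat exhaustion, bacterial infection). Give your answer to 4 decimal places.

Pr(influenza | fever, heat exhaustion, bacterial infection) ≈ 0.2823

Under noisy-OR, P(fever | causes) = 1 − (1−0.071)·∏(1−qᵢ) over the active causes.
For the numerator, keep only influenza=true terms: 0.990368·0.25 = 0.247592
Denominator P(fever | heat exhaustion, bacterial infection): 0.839469·0.75 + 0.990368·0.25 = 0.877194
Posterior = 0.247592 / 0.877194 ≈ 0.2823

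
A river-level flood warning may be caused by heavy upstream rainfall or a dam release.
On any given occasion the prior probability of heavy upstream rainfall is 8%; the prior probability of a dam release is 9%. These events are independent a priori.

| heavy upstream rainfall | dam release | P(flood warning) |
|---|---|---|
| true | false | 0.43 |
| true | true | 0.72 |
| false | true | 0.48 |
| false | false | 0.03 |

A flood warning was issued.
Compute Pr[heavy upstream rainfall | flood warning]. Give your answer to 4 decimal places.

Pr[heavy upstream rainfall | flood warning] ≈ 0.3600

For the numerator, keep only heavy upstream rainfall=true terms: 0.031304 + 0.005184 = 0.036488
Denominator P(flood warning): 0.03*0.92*0.91 + 0.48*0.92*0.09 + 0.43*0.08*0.91 + 0.72*0.08*0.09 = 0.101348
P(heavy upstream rainfall | flood warning) = 0.036488/0.101348 ≈ 0.3600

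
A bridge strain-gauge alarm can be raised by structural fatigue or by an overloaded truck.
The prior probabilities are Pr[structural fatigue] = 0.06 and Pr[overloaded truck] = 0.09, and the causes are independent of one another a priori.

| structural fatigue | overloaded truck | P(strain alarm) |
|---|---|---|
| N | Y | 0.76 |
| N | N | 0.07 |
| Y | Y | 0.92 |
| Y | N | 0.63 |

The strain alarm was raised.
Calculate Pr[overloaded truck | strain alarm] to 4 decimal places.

Pr[overloaded truck | strain alarm] ≈ 0.4235

P(strain alarm) = 0.07·0.94·0.91 + 0.76·0.94·0.09 + 0.63·0.06·0.91 + 0.92·0.06·0.09 = 0.059878 + 0.064296 + 0.034398 + 0.004968 = 0.163540
The overloaded truck-present share is 0.064296 + 0.004968 = 0.069264.
So P(overloaded truck | strain alarm) = 0.069264/0.163540 ≈ 0.4235.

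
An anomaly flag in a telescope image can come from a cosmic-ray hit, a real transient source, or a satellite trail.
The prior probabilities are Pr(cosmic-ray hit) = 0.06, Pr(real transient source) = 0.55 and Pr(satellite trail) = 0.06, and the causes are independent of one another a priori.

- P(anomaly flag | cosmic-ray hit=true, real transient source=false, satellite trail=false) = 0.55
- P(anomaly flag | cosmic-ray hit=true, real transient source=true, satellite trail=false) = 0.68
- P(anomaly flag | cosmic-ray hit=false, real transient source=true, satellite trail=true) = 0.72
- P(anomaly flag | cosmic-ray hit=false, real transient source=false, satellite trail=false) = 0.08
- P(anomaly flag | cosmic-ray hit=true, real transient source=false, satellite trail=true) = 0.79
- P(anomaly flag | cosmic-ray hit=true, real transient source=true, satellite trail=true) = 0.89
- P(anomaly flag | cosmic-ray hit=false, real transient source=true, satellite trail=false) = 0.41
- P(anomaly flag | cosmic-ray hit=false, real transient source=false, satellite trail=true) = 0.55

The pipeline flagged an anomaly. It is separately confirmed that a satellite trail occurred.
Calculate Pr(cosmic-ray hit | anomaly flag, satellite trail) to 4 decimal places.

P(anomaly flag | satellite trail) = 0.55×0.94×0.45 + 0.72×0.94×0.55 + 0.79×0.06×0.45 + 0.89×0.06×0.55 = 0.232650 + 0.372240 + 0.021330 + 0.029370 = 0.655590
The cosmic-ray hit-present share is 0.021330 + 0.029370 = 0.050700.
So P(cosmic-ray hit | anomaly flag, satellite trail) = 0.050700/0.655590 ≈ 0.0773.

Pr(cosmic-ray hit | anomaly flag, satellite trail) ≈ 0.0773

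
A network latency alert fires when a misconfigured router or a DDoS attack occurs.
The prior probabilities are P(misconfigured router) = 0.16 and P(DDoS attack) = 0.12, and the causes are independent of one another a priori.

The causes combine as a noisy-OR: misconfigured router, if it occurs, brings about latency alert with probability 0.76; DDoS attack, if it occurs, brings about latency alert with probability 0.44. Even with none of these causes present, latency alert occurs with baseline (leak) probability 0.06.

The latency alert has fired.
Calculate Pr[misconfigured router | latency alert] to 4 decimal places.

Pr[misconfigured router | latency alert] ≈ 0.5774

Under noisy-OR, P(latency alert | causes) = 1 − (1−0.06)·∏(1−qᵢ) over the active causes.
By total probability over the 4 (misconfigured router, DDoS attack) configurations:
  P(latency alert) = 0.06×0.84×0.88 + 0.4736×0.84×0.12 + 0.7744×0.16×0.88 + 0.873664×0.16×0.12
        = 0.044352 + 0.047739 + 0.109036 + 0.016774 = 0.217901
The terms with misconfigured router present sum to 0.125810, so
  P(misconfigured router | latency alert) = 0.125810 / 0.217901 ≈ 0.5774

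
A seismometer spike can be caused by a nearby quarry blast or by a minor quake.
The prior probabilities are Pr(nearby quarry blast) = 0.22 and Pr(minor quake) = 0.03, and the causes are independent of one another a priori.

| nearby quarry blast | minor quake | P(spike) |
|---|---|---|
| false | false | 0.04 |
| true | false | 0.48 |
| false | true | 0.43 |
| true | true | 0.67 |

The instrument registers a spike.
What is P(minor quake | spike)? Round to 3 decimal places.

Enumerate the 4 (nearby quarry blast, minor quake) configurations and weight by the priors:
  P(spike) = 0.04×0.78×0.97 + 0.43×0.78×0.03 + 0.48×0.22×0.97 + 0.67×0.22×0.03
        = 0.030264 + 0.010062 + 0.102432 + 0.004422 = 0.147180
Configurations with minor quake contribute 0.014484, so
  P(minor quake | spike) = 0.014484 / 0.147180 ≈ 0.098

P(minor quake | spike) ≈ 0.098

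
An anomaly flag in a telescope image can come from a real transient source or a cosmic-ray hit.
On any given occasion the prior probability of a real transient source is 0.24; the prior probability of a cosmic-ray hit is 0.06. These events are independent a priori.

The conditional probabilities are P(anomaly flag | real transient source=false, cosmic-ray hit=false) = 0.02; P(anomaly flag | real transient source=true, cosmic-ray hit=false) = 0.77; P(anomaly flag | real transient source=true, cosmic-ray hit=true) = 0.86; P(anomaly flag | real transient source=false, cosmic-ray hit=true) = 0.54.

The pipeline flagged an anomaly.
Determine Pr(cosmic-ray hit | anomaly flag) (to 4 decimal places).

Numerator (weight on configurations with cosmic-ray hit): 0.024624 + 0.012384 = 0.037008
Normalizer over all consistent configurations: 0.02·0.76·0.94 + 0.54·0.76·0.06 + 0.77·0.24·0.94 + 0.86·0.24·0.06 = 0.225008
P(cosmic-ray hit | anomaly flag) = 0.037008/0.225008 ≈ 0.1645

Pr(cosmic-ray hit | anomaly flag) ≈ 0.1645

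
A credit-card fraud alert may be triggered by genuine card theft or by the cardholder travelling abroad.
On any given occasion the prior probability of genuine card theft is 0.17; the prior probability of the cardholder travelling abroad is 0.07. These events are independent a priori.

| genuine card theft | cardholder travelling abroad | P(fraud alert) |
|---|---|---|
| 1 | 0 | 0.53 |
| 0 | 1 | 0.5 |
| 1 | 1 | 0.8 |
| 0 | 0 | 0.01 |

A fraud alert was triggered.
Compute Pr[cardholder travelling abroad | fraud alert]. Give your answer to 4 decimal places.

Numerator (weight on configurations with cardholder travelling abroad): 0.029050 + 0.009520 = 0.038570
Denominator P(fraud alert): 0.01*0.83*0.93 + 0.5*0.83*0.07 + 0.53*0.17*0.93 + 0.8*0.17*0.07 = 0.130082
P(cardholder travelling abroad | fraud alert) = 0.038570/0.130082 ≈ 0.2965

Pr[cardholder travelling abroad | fraud alert] ≈ 0.2965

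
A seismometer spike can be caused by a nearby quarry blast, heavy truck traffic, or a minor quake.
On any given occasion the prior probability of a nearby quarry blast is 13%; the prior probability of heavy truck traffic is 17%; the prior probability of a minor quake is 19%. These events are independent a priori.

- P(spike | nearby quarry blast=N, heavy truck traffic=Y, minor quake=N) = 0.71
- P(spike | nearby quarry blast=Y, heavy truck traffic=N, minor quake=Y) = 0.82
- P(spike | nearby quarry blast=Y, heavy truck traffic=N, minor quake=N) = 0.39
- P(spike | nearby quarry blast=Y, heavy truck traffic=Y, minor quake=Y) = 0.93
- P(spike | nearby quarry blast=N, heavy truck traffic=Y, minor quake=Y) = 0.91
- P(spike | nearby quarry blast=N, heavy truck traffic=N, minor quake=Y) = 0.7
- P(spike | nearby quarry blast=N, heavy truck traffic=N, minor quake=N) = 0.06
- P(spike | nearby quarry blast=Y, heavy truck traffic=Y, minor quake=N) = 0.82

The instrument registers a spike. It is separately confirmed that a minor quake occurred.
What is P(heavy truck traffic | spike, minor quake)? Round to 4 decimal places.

Numerator (weight on configurations with heavy truck traffic): 0.134589 + 0.020553 = 0.155142
Normalizer over all consistent configurations: 0.7×0.87×0.83 + 0.91×0.87×0.17 + 0.82×0.13×0.83 + 0.93×0.13×0.17 = 0.749090
P(heavy truck traffic | spike, minor quake) = 0.155142/0.749090 ≈ 0.2071

P(heavy truck traffic | spike, minor quake) ≈ 0.2071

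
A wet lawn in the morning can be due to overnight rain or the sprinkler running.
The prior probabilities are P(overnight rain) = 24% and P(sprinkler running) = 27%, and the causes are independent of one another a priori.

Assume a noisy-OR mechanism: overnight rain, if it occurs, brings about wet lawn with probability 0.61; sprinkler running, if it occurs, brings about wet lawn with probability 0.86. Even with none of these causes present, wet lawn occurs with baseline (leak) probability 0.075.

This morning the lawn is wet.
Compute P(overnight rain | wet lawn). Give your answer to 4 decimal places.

Under noisy-OR, P(wet lawn | causes) = 1 − (1−0.075)·∏(1−qᵢ) over the active causes.
Numerator (weight on configurations with overnight rain): 0.111997 + 0.061527 = 0.173524
Normalizer over all consistent configurations: 0.075×0.76×0.73 + 0.8705×0.76×0.27 + 0.63925×0.24×0.73 + 0.949495×0.24×0.27 = 0.393761
Posterior = 0.173524 / 0.393761 ≈ 0.4407

P(overnight rain | wet lawn) ≈ 0.4407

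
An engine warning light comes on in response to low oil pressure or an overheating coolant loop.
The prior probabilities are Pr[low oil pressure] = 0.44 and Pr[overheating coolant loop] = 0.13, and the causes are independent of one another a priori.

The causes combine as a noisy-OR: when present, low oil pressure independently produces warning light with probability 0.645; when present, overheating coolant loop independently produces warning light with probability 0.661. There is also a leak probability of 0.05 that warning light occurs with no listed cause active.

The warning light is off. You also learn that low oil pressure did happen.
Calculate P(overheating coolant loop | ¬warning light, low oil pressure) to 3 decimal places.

P(overheating coolant loop | ¬warning light, low oil pressure) ≈ 0.048

Under noisy-OR, P(warning light | causes) = 1 − (1−0.05)·∏(1−qᵢ) over the active causes.
Enumerate both values of overheating coolant loop and weight by the priors:
  P(¬warning light | low oil pressure) = 0.33725*0.87 + 0.114328*0.13
        = 0.293407 + 0.014863 = 0.308270
The terms with overheating coolant loop present sum to 0.014863, so
  P(overheating coolant loop | ¬warning light, low oil pressure) = 0.014863 / 0.308270 ≈ 0.048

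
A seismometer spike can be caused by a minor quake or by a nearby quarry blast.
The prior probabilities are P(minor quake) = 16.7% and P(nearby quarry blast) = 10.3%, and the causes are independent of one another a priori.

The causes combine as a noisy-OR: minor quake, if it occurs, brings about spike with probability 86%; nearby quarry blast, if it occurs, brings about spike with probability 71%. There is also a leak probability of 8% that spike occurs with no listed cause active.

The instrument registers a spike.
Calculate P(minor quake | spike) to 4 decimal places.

P(minor quake | spike) ≈ 0.5452

Under noisy-OR, P(spike | causes) = 1 − (1−0.08)·∏(1−qᵢ) over the active causes.
Sum P(spike|·) weighted by the priors over the 4 (minor quake, nearby quarry blast) configurations:
  P(spike) = 0.08×0.833×0.897 + 0.7332×0.833×0.103 + 0.8712×0.167×0.897 + 0.962648×0.167×0.103
        = 0.059776 + 0.062908 + 0.130505 + 0.016559 = 0.269748
Keeping only the minor quake-present terms gives 0.147064, so
  P(minor quake | spike) = 0.147064 / 0.269748 ≈ 0.5452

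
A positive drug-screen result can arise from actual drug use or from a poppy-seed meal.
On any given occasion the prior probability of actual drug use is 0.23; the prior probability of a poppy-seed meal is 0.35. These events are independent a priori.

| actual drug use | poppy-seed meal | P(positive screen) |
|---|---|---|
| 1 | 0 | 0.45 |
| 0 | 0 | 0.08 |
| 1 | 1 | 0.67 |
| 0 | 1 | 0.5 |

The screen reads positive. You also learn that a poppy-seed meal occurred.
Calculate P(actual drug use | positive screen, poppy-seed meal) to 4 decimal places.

P(actual drug use | positive screen, poppy-seed meal) ≈ 0.2858

By total probability over both values of actual drug use:
  P(positive screen | poppy-seed meal) = 0.5·0.77 + 0.67·0.23
        = 0.385000 + 0.154100 = 0.539100
Configurations with actual drug use contribute 0.154100, so
  P(actual drug use | positive screen, poppy-seed meal) = 0.154100 / 0.539100 ≈ 0.2858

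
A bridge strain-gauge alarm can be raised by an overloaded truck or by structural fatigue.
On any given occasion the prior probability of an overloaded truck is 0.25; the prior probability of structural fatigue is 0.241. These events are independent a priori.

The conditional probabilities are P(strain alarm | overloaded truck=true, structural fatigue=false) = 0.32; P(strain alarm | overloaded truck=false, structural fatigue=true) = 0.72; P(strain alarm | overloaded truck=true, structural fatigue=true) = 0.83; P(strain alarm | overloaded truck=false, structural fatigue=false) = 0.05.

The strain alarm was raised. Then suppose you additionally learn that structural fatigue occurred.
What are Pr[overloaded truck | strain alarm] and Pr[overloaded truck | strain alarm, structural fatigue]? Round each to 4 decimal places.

Pr[overloaded truck | strain alarm] ≈ 0.4111; Pr[overloaded truck | strain alarm, structural fatigue] ≈ 0.2776

Enumerate the 4 (overloaded truck, structural fatigue) configurations and weight by the priors:
  P(strain alarm) = 0.05×0.75×0.759 + 0.72×0.75×0.241 + 0.32×0.25×0.759 + 0.83×0.25×0.241
        = 0.028463 + 0.130140 + 0.060720 + 0.050007 = 0.269330
Configurations with overloaded truck contribute 0.110727, so
  P(overloaded truck | strain alarm) = 0.110727 / 0.269330 ≈ 0.4111

With the extra evidence:
Numerator (weight on configurations with overloaded truck): 0.83·0.25 = 0.207500
Denominator P(strain alarm | structural fatigue): 0.72·0.75 + 0.83·0.25 = 0.747500
P(overloaded truck | strain alarm, structural fatigue) = 0.207500/0.747500 ≈ 0.2776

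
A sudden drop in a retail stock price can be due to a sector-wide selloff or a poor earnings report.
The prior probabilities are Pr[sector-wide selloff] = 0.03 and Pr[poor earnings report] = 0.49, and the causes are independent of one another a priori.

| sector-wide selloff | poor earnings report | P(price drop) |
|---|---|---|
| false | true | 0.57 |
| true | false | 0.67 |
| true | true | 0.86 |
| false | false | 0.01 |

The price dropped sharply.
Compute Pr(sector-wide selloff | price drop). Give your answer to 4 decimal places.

By total probability over the 4 (sector-wide selloff, poor earnings report) configurations:
  P(price drop) = 0.01·0.97·0.51 + 0.57·0.97·0.49 + 0.67·0.03·0.51 + 0.86·0.03·0.49
        = 0.004947 + 0.270921 + 0.010251 + 0.012642 = 0.298761
Configurations with sector-wide selloff contribute 0.022893, so
  P(sector-wide selloff | price drop) = 0.022893 / 0.298761 ≈ 0.0766

Pr(sector-wide selloff | price drop) ≈ 0.0766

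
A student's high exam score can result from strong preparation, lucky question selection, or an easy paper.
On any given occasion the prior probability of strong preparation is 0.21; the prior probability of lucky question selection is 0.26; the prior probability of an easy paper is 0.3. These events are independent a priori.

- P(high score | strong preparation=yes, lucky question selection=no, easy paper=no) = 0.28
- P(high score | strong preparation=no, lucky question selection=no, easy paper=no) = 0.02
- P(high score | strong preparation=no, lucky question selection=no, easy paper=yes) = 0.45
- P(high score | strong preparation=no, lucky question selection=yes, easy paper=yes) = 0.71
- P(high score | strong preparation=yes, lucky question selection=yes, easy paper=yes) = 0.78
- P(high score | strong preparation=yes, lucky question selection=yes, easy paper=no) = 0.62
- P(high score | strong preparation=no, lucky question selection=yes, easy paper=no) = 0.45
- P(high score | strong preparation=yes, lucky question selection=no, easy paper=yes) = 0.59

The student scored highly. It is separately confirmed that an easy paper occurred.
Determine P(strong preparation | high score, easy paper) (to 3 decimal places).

P(strong preparation | high score, easy paper) ≈ 0.247

By total probability over the 4 (strong preparation, lucky question selection) configurations:
  P(high score | easy paper) = 0.45×0.79×0.74 + 0.71×0.79×0.26 + 0.59×0.21×0.74 + 0.78×0.21×0.26
        = 0.263070 + 0.145834 + 0.091686 + 0.042588 = 0.543178
Configurations with strong preparation contribute 0.134274, so
  P(strong preparation | high score, easy paper) = 0.134274 / 0.543178 ≈ 0.247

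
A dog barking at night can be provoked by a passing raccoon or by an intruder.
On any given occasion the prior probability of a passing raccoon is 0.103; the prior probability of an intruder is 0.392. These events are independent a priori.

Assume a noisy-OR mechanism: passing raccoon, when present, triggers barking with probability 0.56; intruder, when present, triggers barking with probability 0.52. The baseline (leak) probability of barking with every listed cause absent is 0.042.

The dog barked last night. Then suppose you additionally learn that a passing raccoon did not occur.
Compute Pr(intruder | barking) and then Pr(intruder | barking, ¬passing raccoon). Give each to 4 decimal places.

Pr(intruder | barking) ≈ 0.7898; Pr(intruder | barking, ¬passing raccoon) ≈ 0.8924

Under noisy-OR, P(barking | causes) = 1 − (1−0.042)·∏(1−qᵢ) over the active causes.
By total probability over the 4 (passing raccoon, intruder) configurations:
  P(barking) = 0.042·0.897·0.608 + 0.54016·0.897·0.392 + 0.57848·0.103·0.608 + 0.79767·0.103·0.392
        = 0.022906 + 0.189933 + 0.036227 + 0.032207 = 0.281273
Configurations with intruder contribute 0.222140, so
  P(intruder | barking) = 0.222140 / 0.281273 ≈ 0.7898

With the extra evidence:
Enumerate both values of intruder and weight by the priors:
  P(barking | ¬passing raccoon) = 0.042*0.608 + 0.54016*0.392
        = 0.025536 + 0.211743 = 0.237279
Configurations with intruder contribute 0.211743, so
  P(intruder | barking, ¬passing raccoon) = 0.211743 / 0.237279 ≈ 0.8924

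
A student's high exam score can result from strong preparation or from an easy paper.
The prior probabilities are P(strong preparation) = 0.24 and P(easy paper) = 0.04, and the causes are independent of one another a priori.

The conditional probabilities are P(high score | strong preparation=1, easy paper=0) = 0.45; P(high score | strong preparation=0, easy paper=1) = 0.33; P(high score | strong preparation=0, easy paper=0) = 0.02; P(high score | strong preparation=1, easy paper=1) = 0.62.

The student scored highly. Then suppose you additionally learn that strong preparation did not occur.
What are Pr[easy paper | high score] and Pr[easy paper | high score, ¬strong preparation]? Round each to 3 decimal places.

Pr[easy paper | high score] ≈ 0.119; Pr[easy paper | high score, ¬strong preparation] ≈ 0.407

Numerator (weight on configurations with easy paper): 0.010032 + 0.005952 = 0.015984
The normalizing constant is 0.02·0.76·0.96 + 0.33·0.76·0.04 + 0.45·0.24·0.96 + 0.62·0.24·0.04 = 0.134256
P(easy paper | high score) = 0.015984/0.134256 ≈ 0.119

Now condition on the additional information:
Enumerate both values of easy paper and weight by the priors:
  P(high score | ¬strong preparation) = 0.02×0.96 + 0.33×0.04
        = 0.019200 + 0.013200 = 0.032400
Keeping only the easy paper-present terms gives 0.013200, so
  P(easy paper | high score, ¬strong preparation) = 0.013200 / 0.032400 ≈ 0.407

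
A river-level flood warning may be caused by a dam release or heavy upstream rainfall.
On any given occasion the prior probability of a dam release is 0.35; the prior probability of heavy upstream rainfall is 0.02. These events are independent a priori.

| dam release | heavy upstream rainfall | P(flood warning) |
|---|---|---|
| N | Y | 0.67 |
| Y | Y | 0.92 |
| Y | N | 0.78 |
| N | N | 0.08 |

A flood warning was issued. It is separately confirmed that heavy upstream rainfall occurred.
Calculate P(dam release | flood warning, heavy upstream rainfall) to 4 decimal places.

P(dam release | flood warning, heavy upstream rainfall) ≈ 0.4251

P(flood warning | heavy upstream rainfall) = 0.67*0.65 + 0.92*0.35 = 0.435500 + 0.322000 = 0.757500
The dam release-present share is 0.92*0.35 = 0.322000.
Hence the posterior is 0.322000/0.757500 ≈ 0.4251.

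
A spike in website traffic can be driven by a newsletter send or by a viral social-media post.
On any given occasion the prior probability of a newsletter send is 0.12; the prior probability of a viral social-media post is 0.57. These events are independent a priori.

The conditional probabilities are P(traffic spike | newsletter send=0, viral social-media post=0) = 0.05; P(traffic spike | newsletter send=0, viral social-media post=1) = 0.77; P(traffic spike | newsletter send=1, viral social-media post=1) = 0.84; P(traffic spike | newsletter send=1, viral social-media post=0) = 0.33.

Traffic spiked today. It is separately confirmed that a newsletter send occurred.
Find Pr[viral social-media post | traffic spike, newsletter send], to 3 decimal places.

Pr[viral social-media post | traffic spike, newsletter send] ≈ 0.771

P(traffic spike | newsletter send) = 0.33·0.43 + 0.84·0.57 = 0.141900 + 0.478800 = 0.620700
Of this, 0.478800 comes from 0.84·0.57 (the viral social-media post=true cases).
So P(viral social-media post | traffic spike, newsletter send) = 0.478800/0.620700 ≈ 0.771.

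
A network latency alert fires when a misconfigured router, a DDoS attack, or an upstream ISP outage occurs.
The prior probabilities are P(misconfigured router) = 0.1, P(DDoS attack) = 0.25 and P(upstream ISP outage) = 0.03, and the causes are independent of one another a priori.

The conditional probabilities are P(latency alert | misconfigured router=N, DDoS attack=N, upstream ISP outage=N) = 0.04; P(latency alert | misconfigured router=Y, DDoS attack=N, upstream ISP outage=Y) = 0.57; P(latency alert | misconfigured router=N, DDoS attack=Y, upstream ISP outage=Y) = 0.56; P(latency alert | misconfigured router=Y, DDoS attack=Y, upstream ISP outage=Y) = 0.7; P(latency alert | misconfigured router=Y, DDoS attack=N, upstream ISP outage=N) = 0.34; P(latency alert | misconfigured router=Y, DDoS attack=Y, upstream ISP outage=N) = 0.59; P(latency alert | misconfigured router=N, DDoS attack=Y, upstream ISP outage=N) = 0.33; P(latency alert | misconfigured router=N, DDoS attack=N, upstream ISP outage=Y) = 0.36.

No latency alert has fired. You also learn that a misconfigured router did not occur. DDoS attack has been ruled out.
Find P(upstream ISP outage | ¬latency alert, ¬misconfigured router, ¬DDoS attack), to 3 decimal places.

P(upstream ISP outage | ¬latency alert, ¬misconfigured router, ¬DDoS attack) ≈ 0.020

Enumerate both values of upstream ISP outage and weight by the priors:
  P(¬latency alert | ¬misconfigured router, ¬DDoS attack) = 0.96×0.97 + 0.64×0.03
        = 0.931200 + 0.019200 = 0.950400
Keeping only the upstream ISP outage-present terms gives 0.019200, so
  P(upstream ISP outage | ¬latency alert, ¬misconfigured router, ¬DDoS attack) = 0.019200 / 0.950400 ≈ 0.020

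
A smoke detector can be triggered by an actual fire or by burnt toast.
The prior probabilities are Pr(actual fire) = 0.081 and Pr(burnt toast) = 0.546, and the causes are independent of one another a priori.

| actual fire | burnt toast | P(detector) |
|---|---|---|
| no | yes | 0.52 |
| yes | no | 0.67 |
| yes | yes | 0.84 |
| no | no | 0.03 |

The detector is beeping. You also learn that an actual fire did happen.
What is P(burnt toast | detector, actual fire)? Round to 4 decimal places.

P(burnt toast | detector, actual fire) ≈ 0.6012

Numerator (weight on configurations with burnt toast): 0.84*0.546 = 0.458640
Normalizer over all consistent configurations: 0.67*0.454 + 0.84*0.546 = 0.762820
P(burnt toast | detector, actual fire) = 0.458640/0.762820 ≈ 0.6012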